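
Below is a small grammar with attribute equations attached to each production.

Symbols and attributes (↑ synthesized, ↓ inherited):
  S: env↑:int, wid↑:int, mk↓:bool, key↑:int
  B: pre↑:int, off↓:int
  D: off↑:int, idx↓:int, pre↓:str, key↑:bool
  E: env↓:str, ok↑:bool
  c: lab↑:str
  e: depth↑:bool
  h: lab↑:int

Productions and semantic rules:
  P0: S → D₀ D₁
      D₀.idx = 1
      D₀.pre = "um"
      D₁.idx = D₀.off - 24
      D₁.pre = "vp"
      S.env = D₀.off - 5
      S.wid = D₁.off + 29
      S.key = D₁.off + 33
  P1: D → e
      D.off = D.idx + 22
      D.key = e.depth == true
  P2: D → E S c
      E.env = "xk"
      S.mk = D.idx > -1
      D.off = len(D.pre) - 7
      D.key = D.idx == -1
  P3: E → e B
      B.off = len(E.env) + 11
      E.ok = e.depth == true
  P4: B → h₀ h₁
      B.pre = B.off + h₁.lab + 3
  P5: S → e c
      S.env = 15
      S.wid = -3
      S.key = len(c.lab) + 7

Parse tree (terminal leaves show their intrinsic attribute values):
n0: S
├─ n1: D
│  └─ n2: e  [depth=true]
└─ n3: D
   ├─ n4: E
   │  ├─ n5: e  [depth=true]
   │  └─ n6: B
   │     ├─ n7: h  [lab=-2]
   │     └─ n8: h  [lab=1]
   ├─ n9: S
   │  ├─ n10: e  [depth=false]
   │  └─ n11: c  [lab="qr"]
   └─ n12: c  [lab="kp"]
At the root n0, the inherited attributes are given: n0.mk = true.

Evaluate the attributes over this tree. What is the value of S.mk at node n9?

1. n0.mk = true  [given at root]
2. n1.idx = 1  [1]
3. n1.pre = "um"  ["um"]
4. n2.depth = true  [terminal]
5. n1.off = 23  [D.idx + 22]
6. n1.key = true  [e.depth == true]
7. n3.idx = -1  [D₀.off - 24]
8. n3.pre = "vp"  ["vp"]
9. n4.env = "xk"  ["xk"]
10. n5.depth = true  [terminal]
11. n6.off = 13  [len(E.env) + 11]
12. n7.lab = -2  [terminal]
13. n8.lab = 1  [terminal]
14. n6.pre = 17  [B.off + h₁.lab + 3]
15. n4.ok = true  [e.depth == true]
16. n9.mk = false  [D.idx > -1]
17. n10.depth = false  [terminal]
18. n11.lab = "qr"  [terminal]
19. n9.env = 15  [15]
20. n9.wid = -3  [-3]
21. n9.key = 9  [len(c.lab) + 7]
22. n12.lab = "kp"  [terminal]
23. n3.off = -5  [len(D.pre) - 7]
24. n3.key = true  [D.idx == -1]
25. n0.env = 18  [D₀.off - 5]
26. n0.wid = 24  [D₁.off + 29]
27. n0.key = 28  [D₁.off + 33]

false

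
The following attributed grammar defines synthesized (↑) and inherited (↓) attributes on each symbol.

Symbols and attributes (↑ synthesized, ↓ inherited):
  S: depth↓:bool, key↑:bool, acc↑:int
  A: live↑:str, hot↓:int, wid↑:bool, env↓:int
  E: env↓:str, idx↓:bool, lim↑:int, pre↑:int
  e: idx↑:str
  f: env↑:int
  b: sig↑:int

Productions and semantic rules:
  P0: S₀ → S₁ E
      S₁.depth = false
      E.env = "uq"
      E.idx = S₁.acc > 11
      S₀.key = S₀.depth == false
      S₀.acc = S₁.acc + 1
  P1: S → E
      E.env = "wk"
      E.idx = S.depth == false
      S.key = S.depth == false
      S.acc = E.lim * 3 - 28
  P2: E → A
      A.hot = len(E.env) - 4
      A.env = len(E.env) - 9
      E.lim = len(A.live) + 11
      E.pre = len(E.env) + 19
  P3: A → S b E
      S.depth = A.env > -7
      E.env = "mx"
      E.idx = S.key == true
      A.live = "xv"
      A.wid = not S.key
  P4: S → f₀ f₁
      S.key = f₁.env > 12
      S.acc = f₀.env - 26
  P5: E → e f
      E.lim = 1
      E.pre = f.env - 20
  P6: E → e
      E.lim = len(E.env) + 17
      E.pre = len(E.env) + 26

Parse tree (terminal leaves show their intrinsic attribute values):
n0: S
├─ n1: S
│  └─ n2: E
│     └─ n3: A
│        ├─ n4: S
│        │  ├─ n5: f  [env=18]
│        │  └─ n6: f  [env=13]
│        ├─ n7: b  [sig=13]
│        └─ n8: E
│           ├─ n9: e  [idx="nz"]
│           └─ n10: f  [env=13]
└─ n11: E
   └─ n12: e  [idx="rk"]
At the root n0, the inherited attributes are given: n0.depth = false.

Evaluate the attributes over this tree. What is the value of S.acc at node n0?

1. n0.depth = false  [given at root]
2. n1.depth = false  [false]
3. n2.env = "wk"  ["wk"]
4. n2.idx = true  [S.depth == false]
5. n3.hot = -2  [len(E.env) - 4]
6. n3.env = -7  [len(E.env) - 9]
7. n4.depth = false  [A.env > -7]
8. n5.env = 18  [terminal]
9. n6.env = 13  [terminal]
10. n4.key = true  [f₁.env > 12]
11. n4.acc = -8  [f₀.env - 26]
12. n7.sig = 13  [terminal]
13. n8.env = "mx"  ["mx"]
14. n8.idx = true  [S.key == true]
15. n9.idx = "nz"  [terminal]
16. n10.env = 13  [terminal]
17. n8.lim = 1  [1]
18. n8.pre = -7  [f.env - 20]
19. n3.live = "xv"  ["xv"]
20. n3.wid = false  [not S.key]
21. n2.lim = 13  [len(A.live) + 11]
22. n2.pre = 21  [len(E.env) + 19]
23. n1.key = true  [S.depth == false]
24. n1.acc = 11  [E.lim * 3 - 28]
25. n11.env = "uq"  ["uq"]
26. n11.idx = false  [S₁.acc > 11]
27. n12.idx = "rk"  [terminal]
28. n11.lim = 19  [len(E.env) + 17]
29. n11.pre = 28  [len(E.env) + 26]
30. n0.key = true  [S₀.depth == false]
31. n0.acc = 12  [S₁.acc + 1]

12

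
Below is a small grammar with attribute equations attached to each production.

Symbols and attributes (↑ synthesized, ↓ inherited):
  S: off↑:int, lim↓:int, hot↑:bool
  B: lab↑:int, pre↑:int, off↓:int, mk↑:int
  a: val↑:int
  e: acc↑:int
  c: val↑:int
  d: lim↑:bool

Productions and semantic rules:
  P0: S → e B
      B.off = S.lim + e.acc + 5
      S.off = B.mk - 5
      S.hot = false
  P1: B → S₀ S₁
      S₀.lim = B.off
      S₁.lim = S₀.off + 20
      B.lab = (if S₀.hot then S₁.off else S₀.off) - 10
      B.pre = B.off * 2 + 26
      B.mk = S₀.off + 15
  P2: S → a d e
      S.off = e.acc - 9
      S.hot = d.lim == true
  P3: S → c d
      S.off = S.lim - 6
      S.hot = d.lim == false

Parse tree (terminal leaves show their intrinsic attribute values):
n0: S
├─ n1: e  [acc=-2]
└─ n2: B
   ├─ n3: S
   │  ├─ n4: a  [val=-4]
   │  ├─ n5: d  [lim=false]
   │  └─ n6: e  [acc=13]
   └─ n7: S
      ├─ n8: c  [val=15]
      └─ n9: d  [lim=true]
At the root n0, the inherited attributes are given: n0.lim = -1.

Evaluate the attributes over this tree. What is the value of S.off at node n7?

1. n0.lim = -1  [given at root]
2. n1.acc = -2  [terminal]
3. n2.off = 2  [S.lim + e.acc + 5]
4. n3.lim = 2  [B.off]
5. n4.val = -4  [terminal]
6. n5.lim = false  [terminal]
7. n6.acc = 13  [terminal]
8. n3.off = 4  [e.acc - 9]
9. n3.hot = false  [d.lim == true]
10. n7.lim = 24  [S₀.off + 20]
11. n8.val = 15  [terminal]
12. n9.lim = true  [terminal]
13. n7.off = 18  [S.lim - 6]
14. n7.hot = false  [d.lim == false]
15. n2.lab = -6  [(if S₀.hot then S₁.off else S₀.off) - 10]
16. n2.pre = 30  [B.off * 2 + 26]
17. n2.mk = 19  [S₀.off + 15]
18. n0.off = 14  [B.mk - 5]
19. n0.hot = false  [false]

18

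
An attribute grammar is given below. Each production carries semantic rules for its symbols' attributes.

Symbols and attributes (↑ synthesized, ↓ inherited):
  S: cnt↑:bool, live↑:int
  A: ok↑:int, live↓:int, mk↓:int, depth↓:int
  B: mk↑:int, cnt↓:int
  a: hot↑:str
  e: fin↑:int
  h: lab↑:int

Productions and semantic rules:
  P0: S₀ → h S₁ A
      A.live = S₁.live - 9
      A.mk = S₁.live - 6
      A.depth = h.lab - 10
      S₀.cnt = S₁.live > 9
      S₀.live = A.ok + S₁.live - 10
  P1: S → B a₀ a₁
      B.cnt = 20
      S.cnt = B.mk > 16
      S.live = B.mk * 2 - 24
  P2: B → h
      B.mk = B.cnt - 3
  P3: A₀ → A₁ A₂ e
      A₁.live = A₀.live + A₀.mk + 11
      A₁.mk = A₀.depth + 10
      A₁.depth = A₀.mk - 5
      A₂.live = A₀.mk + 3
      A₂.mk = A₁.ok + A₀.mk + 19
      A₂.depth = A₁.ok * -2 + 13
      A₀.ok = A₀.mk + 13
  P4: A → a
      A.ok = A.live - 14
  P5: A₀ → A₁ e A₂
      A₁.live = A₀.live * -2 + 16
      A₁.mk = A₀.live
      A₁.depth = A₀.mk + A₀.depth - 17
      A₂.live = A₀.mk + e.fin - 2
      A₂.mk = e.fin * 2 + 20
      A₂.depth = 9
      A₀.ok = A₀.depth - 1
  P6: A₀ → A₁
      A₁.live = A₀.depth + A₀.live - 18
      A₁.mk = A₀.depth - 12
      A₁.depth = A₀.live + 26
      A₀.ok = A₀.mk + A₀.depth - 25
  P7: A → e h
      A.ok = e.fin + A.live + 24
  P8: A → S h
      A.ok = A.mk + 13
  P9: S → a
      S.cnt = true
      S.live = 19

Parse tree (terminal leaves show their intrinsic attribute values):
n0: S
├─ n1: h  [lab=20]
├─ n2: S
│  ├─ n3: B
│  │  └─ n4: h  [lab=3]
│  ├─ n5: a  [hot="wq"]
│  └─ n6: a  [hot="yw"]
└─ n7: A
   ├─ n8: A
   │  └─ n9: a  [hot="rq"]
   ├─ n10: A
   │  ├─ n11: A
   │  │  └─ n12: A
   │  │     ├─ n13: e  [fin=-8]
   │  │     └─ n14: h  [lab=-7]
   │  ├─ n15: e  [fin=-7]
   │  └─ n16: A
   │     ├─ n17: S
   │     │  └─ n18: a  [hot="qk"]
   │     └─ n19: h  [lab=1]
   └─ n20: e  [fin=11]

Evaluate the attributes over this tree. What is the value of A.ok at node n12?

17

1. n1.lab = 20  [terminal]
2. n3.cnt = 20  [20]
3. n4.lab = 3  [terminal]
4. n3.mk = 17  [B.cnt - 3]
5. n5.hot = "wq"  [terminal]
6. n6.hot = "yw"  [terminal]
7. n2.cnt = true  [B.mk > 16]
8. n2.live = 10  [B.mk * 2 - 24]
9. n7.live = 1  [S₁.live - 9]
10. n7.mk = 4  [S₁.live - 6]
11. n7.depth = 10  [h.lab - 10]
12. n8.live = 16  [A₀.live + A₀.mk + 11]
13. n8.mk = 20  [A₀.depth + 10]
14. n8.depth = -1  [A₀.mk - 5]
15. n9.hot = "rq"  [terminal]
16. n8.ok = 2  [A.live - 14]
17. n10.live = 7  [A₀.mk + 3]
18. n10.mk = 25  [A₁.ok + A₀.mk + 19]
19. n10.depth = 9  [A₁.ok * -2 + 13]
20. n11.live = 2  [A₀.live * -2 + 16]
21. n11.mk = 7  [A₀.live]
22. n11.depth = 17  [A₀.mk + A₀.depth - 17]
23. n12.live = 1  [A₀.depth + A₀.live - 18]
24. n12.mk = 5  [A₀.depth - 12]
25. n12.depth = 28  [A₀.live + 26]
26. n13.fin = -8  [terminal]
27. n14.lab = -7  [terminal]
28. n12.ok = 17  [e.fin + A.live + 24]
29. n11.ok = -1  [A₀.mk + A₀.depth - 25]
30. n15.fin = -7  [terminal]
31. n16.live = 16  [A₀.mk + e.fin - 2]
32. n16.mk = 6  [e.fin * 2 + 20]
33. n16.depth = 9  [9]
34. n18.hot = "qk"  [terminal]
35. n17.cnt = true  [true]
36. n17.live = 19  [19]
37. n19.lab = 1  [terminal]
38. n16.ok = 19  [A.mk + 13]
39. n10.ok = 8  [A₀.depth - 1]
40. n20.fin = 11  [terminal]
41. n7.ok = 17  [A₀.mk + 13]
42. n0.cnt = true  [S₁.live > 9]
43. n0.live = 17  [A.ok + S₁.live - 10]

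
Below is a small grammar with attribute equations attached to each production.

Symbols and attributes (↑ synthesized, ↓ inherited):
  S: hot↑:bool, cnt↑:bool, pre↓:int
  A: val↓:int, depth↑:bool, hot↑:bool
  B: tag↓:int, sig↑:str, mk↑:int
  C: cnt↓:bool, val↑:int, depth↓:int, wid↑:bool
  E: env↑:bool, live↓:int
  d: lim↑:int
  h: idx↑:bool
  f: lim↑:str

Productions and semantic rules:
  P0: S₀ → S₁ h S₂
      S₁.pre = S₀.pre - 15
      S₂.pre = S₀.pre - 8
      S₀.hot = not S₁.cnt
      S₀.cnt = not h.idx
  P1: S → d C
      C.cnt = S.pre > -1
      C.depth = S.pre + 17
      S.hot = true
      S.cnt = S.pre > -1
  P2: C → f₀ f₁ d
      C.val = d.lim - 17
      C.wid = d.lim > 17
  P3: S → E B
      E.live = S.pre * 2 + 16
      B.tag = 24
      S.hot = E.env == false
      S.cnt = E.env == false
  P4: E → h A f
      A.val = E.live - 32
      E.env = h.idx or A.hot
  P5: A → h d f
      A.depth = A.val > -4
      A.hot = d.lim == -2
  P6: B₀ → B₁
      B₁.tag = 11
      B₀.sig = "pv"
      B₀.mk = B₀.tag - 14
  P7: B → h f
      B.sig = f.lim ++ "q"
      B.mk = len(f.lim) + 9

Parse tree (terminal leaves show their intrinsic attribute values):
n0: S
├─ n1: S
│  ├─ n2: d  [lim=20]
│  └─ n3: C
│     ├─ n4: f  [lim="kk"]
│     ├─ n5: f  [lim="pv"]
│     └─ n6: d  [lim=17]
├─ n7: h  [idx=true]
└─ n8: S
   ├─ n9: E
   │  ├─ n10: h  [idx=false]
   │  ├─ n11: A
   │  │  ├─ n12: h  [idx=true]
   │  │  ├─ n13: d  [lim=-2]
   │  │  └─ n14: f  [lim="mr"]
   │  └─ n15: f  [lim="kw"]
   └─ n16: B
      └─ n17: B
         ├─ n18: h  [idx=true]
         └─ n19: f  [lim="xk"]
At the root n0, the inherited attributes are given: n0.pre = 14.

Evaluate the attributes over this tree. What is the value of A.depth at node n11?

false

1. n0.pre = 14  [given at root]
2. n1.pre = -1  [S₀.pre - 15]
3. n2.lim = 20  [terminal]
4. n3.cnt = false  [S.pre > -1]
5. n3.depth = 16  [S.pre + 17]
6. n4.lim = "kk"  [terminal]
7. n5.lim = "pv"  [terminal]
8. n6.lim = 17  [terminal]
9. n3.val = 0  [d.lim - 17]
10. n3.wid = false  [d.lim > 17]
11. n1.hot = true  [true]
12. n1.cnt = false  [S.pre > -1]
13. n7.idx = true  [terminal]
14. n8.pre = 6  [S₀.pre - 8]
15. n9.live = 28  [S.pre * 2 + 16]
16. n10.idx = false  [terminal]
17. n11.val = -4  [E.live - 32]
18. n12.idx = true  [terminal]
19. n13.lim = -2  [terminal]
20. n14.lim = "mr"  [terminal]
21. n11.depth = false  [A.val > -4]
22. n11.hot = true  [d.lim == -2]
23. n15.lim = "kw"  [terminal]
24. n9.env = true  [h.idx or A.hot]
25. n16.tag = 24  [24]
26. n17.tag = 11  [11]
27. n18.idx = true  [terminal]
28. n19.lim = "xk"  [terminal]
29. n17.sig = "xkq"  [f.lim ++ "q"]
30. n17.mk = 11  [len(f.lim) + 9]
31. n16.sig = "pv"  ["pv"]
32. n16.mk = 10  [B₀.tag - 14]
33. n8.hot = false  [E.env == false]
34. n8.cnt = false  [E.env == false]
35. n0.hot = true  [not S₁.cnt]
36. n0.cnt = false  [not h.idx]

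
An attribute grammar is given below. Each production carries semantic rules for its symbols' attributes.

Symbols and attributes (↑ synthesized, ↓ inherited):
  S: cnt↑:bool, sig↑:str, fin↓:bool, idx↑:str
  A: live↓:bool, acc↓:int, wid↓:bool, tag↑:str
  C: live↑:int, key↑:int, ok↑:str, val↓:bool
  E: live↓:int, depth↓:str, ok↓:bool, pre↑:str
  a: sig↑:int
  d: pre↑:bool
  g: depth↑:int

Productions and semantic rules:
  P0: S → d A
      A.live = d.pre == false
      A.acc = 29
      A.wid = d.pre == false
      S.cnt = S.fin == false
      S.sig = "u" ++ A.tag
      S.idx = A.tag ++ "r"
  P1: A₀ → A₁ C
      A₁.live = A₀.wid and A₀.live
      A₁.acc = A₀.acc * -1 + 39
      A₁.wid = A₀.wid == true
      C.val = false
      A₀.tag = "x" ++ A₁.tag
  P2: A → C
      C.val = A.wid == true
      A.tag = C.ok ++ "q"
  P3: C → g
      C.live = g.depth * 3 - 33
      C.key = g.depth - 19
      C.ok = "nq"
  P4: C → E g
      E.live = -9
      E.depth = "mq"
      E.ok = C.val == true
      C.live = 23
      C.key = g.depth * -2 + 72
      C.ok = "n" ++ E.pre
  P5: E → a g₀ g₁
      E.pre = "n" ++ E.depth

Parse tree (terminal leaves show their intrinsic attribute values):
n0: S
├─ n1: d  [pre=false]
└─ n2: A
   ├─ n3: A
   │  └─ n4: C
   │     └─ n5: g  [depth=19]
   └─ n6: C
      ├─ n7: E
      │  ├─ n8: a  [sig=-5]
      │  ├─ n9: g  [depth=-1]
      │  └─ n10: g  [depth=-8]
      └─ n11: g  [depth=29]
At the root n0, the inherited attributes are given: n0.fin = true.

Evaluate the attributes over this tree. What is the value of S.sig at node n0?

"uxnqq"

1. n0.fin = true  [given at root]
2. n1.pre = false  [terminal]
3. n2.live = true  [d.pre == false]
4. n2.acc = 29  [29]
5. n2.wid = true  [d.pre == false]
6. n3.live = true  [A₀.wid and A₀.live]
7. n3.acc = 10  [A₀.acc * -1 + 39]
8. n3.wid = true  [A₀.wid == true]
9. n4.val = true  [A.wid == true]
10. n5.depth = 19  [terminal]
11. n4.live = 24  [g.depth * 3 - 33]
12. n4.key = 0  [g.depth - 19]
13. n4.ok = "nq"  ["nq"]
14. n3.tag = "nqq"  [C.ok ++ "q"]
15. n6.val = false  [false]
16. n7.live = -9  [-9]
17. n7.depth = "mq"  ["mq"]
18. n7.ok = false  [C.val == true]
19. n8.sig = -5  [terminal]
20. n9.depth = -1  [terminal]
21. n10.depth = -8  [terminal]
22. n7.pre = "nmq"  ["n" ++ E.depth]
23. n11.depth = 29  [terminal]
24. n6.live = 23  [23]
25. n6.key = 14  [g.depth * -2 + 72]
26. n6.ok = "nnmq"  ["n" ++ E.pre]
27. n2.tag = "xnqq"  ["x" ++ A₁.tag]
28. n0.cnt = false  [S.fin == false]
29. n0.sig = "uxnqq"  ["u" ++ A.tag]
30. n0.idx = "xnqqr"  [A.tag ++ "r"]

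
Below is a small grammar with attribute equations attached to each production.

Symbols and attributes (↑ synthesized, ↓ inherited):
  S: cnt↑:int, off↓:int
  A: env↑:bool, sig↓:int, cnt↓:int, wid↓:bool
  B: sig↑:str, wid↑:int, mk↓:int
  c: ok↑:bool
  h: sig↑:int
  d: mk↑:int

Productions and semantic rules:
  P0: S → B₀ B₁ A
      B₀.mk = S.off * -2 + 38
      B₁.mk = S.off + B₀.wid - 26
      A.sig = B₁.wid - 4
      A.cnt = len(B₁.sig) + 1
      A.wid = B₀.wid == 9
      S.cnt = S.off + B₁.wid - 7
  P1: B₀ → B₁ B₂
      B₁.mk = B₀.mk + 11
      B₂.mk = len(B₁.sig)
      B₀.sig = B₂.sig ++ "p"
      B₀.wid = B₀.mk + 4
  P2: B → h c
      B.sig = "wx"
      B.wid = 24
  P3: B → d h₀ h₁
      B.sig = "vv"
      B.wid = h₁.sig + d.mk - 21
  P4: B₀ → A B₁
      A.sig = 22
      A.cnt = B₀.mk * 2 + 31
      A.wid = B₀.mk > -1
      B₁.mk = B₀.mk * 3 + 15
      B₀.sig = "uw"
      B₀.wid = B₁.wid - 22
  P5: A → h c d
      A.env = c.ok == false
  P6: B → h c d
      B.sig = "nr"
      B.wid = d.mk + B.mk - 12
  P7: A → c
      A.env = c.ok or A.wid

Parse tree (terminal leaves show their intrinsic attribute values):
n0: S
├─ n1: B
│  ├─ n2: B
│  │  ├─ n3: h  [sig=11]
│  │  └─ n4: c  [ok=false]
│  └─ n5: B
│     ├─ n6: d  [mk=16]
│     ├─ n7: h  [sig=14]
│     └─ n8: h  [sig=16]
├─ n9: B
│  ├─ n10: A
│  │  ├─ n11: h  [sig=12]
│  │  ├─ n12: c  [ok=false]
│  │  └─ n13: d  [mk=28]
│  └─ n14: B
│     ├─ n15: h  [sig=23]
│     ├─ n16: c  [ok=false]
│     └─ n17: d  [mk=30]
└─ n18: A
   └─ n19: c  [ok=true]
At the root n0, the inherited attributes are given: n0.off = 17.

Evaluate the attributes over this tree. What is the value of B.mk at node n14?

12

1. n0.off = 17  [given at root]
2. n1.mk = 4  [S.off * -2 + 38]
3. n2.mk = 15  [B₀.mk + 11]
4. n3.sig = 11  [terminal]
5. n4.ok = false  [terminal]
6. n2.sig = "wx"  ["wx"]
7. n2.wid = 24  [24]
8. n5.mk = 2  [len(B₁.sig)]
9. n6.mk = 16  [terminal]
10. n7.sig = 14  [terminal]
11. n8.sig = 16  [terminal]
12. n5.sig = "vv"  ["vv"]
13. n5.wid = 11  [h₁.sig + d.mk - 21]
14. n1.sig = "vvp"  [B₂.sig ++ "p"]
15. n1.wid = 8  [B₀.mk + 4]
16. n9.mk = -1  [S.off + B₀.wid - 26]
17. n10.sig = 22  [22]
18. n10.cnt = 29  [B₀.mk * 2 + 31]
19. n10.wid = false  [B₀.mk > -1]
20. n11.sig = 12  [terminal]
21. n12.ok = false  [terminal]
22. n13.mk = 28  [terminal]
23. n10.env = true  [c.ok == false]
24. n14.mk = 12  [B₀.mk * 3 + 15]
25. n15.sig = 23  [terminal]
26. n16.ok = false  [terminal]
27. n17.mk = 30  [terminal]
28. n14.sig = "nr"  ["nr"]
29. n14.wid = 30  [d.mk + B.mk - 12]
30. n9.sig = "uw"  ["uw"]
31. n9.wid = 8  [B₁.wid - 22]
32. n18.sig = 4  [B₁.wid - 4]
33. n18.cnt = 3  [len(B₁.sig) + 1]
34. n18.wid = false  [B₀.wid == 9]
35. n19.ok = true  [terminal]
36. n18.env = true  [c.ok or A.wid]
37. n0.cnt = 18  [S.off + B₁.wid - 7]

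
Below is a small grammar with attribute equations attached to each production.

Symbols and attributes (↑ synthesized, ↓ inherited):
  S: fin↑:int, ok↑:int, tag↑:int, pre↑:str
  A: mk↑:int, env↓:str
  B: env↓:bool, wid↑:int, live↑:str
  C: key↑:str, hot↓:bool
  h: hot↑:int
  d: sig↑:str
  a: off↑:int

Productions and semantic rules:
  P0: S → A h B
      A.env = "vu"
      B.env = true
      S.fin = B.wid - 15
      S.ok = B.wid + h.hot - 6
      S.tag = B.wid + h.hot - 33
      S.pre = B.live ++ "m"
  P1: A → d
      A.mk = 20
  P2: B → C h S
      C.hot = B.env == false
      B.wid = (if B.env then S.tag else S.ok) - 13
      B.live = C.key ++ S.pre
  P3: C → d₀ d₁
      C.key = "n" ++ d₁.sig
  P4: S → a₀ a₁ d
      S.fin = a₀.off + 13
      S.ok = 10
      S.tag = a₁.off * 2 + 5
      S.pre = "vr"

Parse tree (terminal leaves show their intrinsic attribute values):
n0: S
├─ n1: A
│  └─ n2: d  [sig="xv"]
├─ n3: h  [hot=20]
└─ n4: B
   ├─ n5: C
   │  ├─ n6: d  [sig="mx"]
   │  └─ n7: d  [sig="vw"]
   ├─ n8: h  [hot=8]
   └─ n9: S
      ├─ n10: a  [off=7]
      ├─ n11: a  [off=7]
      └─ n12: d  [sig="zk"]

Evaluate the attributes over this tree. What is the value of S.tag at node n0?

-7

1. n1.env = "vu"  ["vu"]
2. n2.sig = "xv"  [terminal]
3. n1.mk = 20  [20]
4. n3.hot = 20  [terminal]
5. n4.env = true  [true]
6. n5.hot = false  [B.env == false]
7. n6.sig = "mx"  [terminal]
8. n7.sig = "vw"  [terminal]
9. n5.key = "nvw"  ["n" ++ d₁.sig]
10. n8.hot = 8  [terminal]
11. n10.off = 7  [terminal]
12. n11.off = 7  [terminal]
13. n12.sig = "zk"  [terminal]
14. n9.fin = 20  [a₀.off + 13]
15. n9.ok = 10  [10]
16. n9.tag = 19  [a₁.off * 2 + 5]
17. n9.pre = "vr"  ["vr"]
18. n4.wid = 6  [(if B.env then S.tag else S.ok) - 13]
19. n4.live = "nvwvr"  [C.key ++ S.pre]
20. n0.fin = -9  [B.wid - 15]
21. n0.ok = 20  [B.wid + h.hot - 6]
22. n0.tag = -7  [B.wid + h.hot - 33]
23. n0.pre = "nvwvrm"  [B.live ++ "m"]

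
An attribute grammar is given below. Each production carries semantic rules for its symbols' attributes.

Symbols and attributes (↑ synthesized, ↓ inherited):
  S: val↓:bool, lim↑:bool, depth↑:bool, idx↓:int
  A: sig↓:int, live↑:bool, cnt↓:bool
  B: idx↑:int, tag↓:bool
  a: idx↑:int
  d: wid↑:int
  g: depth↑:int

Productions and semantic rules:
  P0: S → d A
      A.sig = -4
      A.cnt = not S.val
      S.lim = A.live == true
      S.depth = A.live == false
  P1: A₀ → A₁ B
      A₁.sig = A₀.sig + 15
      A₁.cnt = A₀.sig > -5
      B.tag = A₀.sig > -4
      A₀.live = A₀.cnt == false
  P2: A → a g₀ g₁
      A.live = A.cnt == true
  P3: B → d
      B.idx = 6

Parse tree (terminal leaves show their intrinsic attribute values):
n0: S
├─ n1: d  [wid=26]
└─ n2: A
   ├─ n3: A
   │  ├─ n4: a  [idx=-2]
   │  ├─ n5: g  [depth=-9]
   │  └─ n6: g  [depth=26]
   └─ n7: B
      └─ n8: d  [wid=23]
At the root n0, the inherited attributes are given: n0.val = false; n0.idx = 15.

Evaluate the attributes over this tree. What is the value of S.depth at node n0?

true

1. n0.val = false  [given at root]
2. n0.idx = 15  [given at root]
3. n1.wid = 26  [terminal]
4. n2.sig = -4  [-4]
5. n2.cnt = true  [not S.val]
6. n3.sig = 11  [A₀.sig + 15]
7. n3.cnt = true  [A₀.sig > -5]
8. n4.idx = -2  [terminal]
9. n5.depth = -9  [terminal]
10. n6.depth = 26  [terminal]
11. n3.live = true  [A.cnt == true]
12. n7.tag = false  [A₀.sig > -4]
13. n8.wid = 23  [terminal]
14. n7.idx = 6  [6]
15. n2.live = false  [A₀.cnt == false]
16. n0.lim = false  [A.live == true]
17. n0.depth = true  [A.live == false]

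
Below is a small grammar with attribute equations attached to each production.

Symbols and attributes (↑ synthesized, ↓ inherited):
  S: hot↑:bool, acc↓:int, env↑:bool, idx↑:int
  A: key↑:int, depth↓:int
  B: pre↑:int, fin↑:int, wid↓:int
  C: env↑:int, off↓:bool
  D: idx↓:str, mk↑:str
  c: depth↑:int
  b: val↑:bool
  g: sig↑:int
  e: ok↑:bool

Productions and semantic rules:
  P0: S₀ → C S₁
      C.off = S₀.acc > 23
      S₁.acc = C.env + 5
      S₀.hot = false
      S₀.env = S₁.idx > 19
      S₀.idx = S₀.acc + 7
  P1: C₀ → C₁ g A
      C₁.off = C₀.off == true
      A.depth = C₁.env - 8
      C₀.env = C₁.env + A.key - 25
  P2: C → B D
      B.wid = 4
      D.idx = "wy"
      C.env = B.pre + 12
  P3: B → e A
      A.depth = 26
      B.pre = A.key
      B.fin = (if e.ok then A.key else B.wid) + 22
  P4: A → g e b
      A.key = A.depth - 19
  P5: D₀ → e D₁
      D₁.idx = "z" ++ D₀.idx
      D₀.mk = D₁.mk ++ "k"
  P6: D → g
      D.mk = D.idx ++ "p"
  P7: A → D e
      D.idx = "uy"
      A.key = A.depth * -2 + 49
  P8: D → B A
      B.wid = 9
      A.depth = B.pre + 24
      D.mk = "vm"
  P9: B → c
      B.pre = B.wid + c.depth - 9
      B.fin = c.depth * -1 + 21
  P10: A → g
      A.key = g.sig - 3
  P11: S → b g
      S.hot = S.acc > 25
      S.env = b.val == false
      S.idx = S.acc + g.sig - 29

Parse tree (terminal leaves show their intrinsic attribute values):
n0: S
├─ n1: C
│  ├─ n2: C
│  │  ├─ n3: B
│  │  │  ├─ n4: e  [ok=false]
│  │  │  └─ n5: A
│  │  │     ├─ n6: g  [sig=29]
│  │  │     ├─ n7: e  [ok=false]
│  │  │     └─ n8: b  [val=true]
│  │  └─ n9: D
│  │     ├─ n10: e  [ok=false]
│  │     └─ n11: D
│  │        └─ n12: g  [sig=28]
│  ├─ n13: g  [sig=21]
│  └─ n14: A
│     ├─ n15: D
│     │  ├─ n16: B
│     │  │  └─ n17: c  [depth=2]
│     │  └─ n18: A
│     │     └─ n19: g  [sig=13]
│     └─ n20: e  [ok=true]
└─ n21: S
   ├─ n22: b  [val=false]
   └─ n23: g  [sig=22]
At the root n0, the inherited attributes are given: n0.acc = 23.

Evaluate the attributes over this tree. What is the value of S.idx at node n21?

1. n0.acc = 23  [given at root]
2. n1.off = false  [S₀.acc > 23]
3. n2.off = false  [C₀.off == true]
4. n3.wid = 4  [4]
5. n4.ok = false  [terminal]
6. n5.depth = 26  [26]
7. n6.sig = 29  [terminal]
8. n7.ok = false  [terminal]
9. n8.val = true  [terminal]
10. n5.key = 7  [A.depth - 19]
11. n3.pre = 7  [A.key]
12. n3.fin = 26  [(if e.ok then A.key else B.wid) + 22]
13. n9.idx = "wy"  ["wy"]
14. n10.ok = false  [terminal]
15. n11.idx = "zwy"  ["z" ++ D₀.idx]
16. n12.sig = 28  [terminal]
17. n11.mk = "zwyp"  [D.idx ++ "p"]
18. n9.mk = "zwypk"  [D₁.mk ++ "k"]
19. n2.env = 19  [B.pre + 12]
20. n13.sig = 21  [terminal]
21. n14.depth = 11  [C₁.env - 8]
22. n15.idx = "uy"  ["uy"]
23. n16.wid = 9  [9]
24. n17.depth = 2  [terminal]
25. n16.pre = 2  [B.wid + c.depth - 9]
26. n16.fin = 19  [c.depth * -1 + 21]
27. n18.depth = 26  [B.pre + 24]
28. n19.sig = 13  [terminal]
29. n18.key = 10  [g.sig - 3]
30. n15.mk = "vm"  ["vm"]
31. n20.ok = true  [terminal]
32. n14.key = 27  [A.depth * -2 + 49]
33. n1.env = 21  [C₁.env + A.key - 25]
34. n21.acc = 26  [C.env + 5]
35. n22.val = false  [terminal]
36. n23.sig = 22  [terminal]
37. n21.hot = true  [S.acc > 25]
38. n21.env = true  [b.val == false]
39. n21.idx = 19  [S.acc + g.sig - 29]
40. n0.hot = false  [false]
41. n0.env = false  [S₁.idx > 19]
42. n0.idx = 30  [S₀.acc + 7]

19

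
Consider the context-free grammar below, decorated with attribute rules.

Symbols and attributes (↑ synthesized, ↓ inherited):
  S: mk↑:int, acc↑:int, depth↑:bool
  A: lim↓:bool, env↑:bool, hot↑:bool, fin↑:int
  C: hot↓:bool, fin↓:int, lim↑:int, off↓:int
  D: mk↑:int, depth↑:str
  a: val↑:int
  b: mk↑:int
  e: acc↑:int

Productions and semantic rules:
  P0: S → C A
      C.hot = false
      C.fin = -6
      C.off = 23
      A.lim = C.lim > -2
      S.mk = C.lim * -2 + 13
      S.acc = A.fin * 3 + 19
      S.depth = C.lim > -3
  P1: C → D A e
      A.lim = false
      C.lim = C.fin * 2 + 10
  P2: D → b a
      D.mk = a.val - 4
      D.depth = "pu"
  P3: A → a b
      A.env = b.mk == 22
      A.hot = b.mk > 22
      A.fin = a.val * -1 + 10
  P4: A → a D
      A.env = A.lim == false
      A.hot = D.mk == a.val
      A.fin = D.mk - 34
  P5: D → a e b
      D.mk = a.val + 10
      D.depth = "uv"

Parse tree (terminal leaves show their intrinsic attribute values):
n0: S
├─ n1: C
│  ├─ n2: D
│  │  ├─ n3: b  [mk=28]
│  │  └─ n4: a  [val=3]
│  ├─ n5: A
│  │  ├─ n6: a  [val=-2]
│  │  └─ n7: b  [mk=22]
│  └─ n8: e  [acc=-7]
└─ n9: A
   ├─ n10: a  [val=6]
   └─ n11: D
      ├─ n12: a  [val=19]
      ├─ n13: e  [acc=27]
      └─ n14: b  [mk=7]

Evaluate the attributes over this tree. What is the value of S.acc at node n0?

1. n1.hot = false  [false]
2. n1.fin = -6  [-6]
3. n1.off = 23  [23]
4. n3.mk = 28  [terminal]
5. n4.val = 3  [terminal]
6. n2.mk = -1  [a.val - 4]
7. n2.depth = "pu"  ["pu"]
8. n5.lim = false  [false]
9. n6.val = -2  [terminal]
10. n7.mk = 22  [terminal]
11. n5.env = true  [b.mk == 22]
12. n5.hot = false  [b.mk > 22]
13. n5.fin = 12  [a.val * -1 + 10]
14. n8.acc = -7  [terminal]
15. n1.lim = -2  [C.fin * 2 + 10]
16. n9.lim = false  [C.lim > -2]
17. n10.val = 6  [terminal]
18. n12.val = 19  [terminal]
19. n13.acc = 27  [terminal]
20. n14.mk = 7  [terminal]
21. n11.mk = 29  [a.val + 10]
22. n11.depth = "uv"  ["uv"]
23. n9.env = true  [A.lim == false]
24. n9.hot = false  [D.mk == a.val]
25. n9.fin = -5  [D.mk - 34]
26. n0.mk = 17  [C.lim * -2 + 13]
27. n0.acc = 4  [A.fin * 3 + 19]
28. n0.depth = true  [C.lim > -3]

4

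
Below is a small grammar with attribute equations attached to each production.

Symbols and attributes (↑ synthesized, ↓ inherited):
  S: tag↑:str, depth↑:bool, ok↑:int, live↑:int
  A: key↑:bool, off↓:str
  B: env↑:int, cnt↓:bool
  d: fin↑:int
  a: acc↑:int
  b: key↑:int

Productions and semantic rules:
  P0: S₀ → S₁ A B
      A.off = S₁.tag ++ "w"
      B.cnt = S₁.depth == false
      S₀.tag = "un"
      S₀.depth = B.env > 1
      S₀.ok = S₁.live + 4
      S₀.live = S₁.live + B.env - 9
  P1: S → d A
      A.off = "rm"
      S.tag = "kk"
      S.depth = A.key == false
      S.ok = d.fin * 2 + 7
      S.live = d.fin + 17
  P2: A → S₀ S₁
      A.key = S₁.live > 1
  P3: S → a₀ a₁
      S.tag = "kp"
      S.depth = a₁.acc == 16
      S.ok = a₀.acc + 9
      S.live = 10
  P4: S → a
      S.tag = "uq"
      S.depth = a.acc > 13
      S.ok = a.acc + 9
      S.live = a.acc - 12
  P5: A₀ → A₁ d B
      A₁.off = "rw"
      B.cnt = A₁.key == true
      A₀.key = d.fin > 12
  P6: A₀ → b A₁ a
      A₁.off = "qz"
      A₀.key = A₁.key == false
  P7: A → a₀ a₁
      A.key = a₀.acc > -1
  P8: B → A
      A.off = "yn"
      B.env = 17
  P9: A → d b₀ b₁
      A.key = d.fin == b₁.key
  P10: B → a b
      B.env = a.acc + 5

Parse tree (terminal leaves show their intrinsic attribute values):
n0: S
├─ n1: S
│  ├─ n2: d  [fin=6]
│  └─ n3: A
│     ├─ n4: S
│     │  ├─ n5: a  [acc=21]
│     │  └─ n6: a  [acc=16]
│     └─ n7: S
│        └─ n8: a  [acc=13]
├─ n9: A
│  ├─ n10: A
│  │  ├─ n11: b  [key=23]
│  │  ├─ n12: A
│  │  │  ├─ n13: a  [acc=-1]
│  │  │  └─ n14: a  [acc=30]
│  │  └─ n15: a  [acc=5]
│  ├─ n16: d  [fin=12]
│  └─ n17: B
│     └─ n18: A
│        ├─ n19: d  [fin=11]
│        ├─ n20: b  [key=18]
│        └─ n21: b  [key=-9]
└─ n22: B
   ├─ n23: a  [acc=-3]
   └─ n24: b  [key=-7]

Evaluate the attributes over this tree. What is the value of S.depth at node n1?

1. n2.fin = 6  [terminal]
2. n3.off = "rm"  ["rm"]
3. n5.acc = 21  [terminal]
4. n6.acc = 16  [terminal]
5. n4.tag = "kp"  ["kp"]
6. n4.depth = true  [a₁.acc == 16]
7. n4.ok = 30  [a₀.acc + 9]
8. n4.live = 10  [10]
9. n8.acc = 13  [terminal]
10. n7.tag = "uq"  ["uq"]
11. n7.depth = false  [a.acc > 13]
12. n7.ok = 22  [a.acc + 9]
13. n7.live = 1  [a.acc - 12]
14. n3.key = false  [S₁.live > 1]
15. n1.tag = "kk"  ["kk"]
16. n1.depth = true  [A.key == false]
17. n1.ok = 19  [d.fin * 2 + 7]
18. n1.live = 23  [d.fin + 17]
19. n9.off = "kkw"  [S₁.tag ++ "w"]
20. n10.off = "rw"  ["rw"]
21. n11.key = 23  [terminal]
22. n12.off = "qz"  ["qz"]
23. n13.acc = -1  [terminal]
24. n14.acc = 30  [terminal]
25. n12.key = false  [a₀.acc > -1]
26. n15.acc = 5  [terminal]
27. n10.key = true  [A₁.key == false]
28. n16.fin = 12  [terminal]
29. n17.cnt = true  [A₁.key == true]
30. n18.off = "yn"  ["yn"]
31. n19.fin = 11  [terminal]
32. n20.key = 18  [terminal]
33. n21.key = -9  [terminal]
34. n18.key = false  [d.fin == b₁.key]
35. n17.env = 17  [17]
36. n9.key = false  [d.fin > 12]
37. n22.cnt = false  [S₁.depth == false]
38. n23.acc = -3  [terminal]
39. n24.key = -7  [terminal]
40. n22.env = 2  [a.acc + 5]
41. n0.tag = "un"  ["un"]
42. n0.depth = true  [B.env > 1]
43. n0.ok = 27  [S₁.live + 4]
44. n0.live = 16  [S₁.live + B.env - 9]

true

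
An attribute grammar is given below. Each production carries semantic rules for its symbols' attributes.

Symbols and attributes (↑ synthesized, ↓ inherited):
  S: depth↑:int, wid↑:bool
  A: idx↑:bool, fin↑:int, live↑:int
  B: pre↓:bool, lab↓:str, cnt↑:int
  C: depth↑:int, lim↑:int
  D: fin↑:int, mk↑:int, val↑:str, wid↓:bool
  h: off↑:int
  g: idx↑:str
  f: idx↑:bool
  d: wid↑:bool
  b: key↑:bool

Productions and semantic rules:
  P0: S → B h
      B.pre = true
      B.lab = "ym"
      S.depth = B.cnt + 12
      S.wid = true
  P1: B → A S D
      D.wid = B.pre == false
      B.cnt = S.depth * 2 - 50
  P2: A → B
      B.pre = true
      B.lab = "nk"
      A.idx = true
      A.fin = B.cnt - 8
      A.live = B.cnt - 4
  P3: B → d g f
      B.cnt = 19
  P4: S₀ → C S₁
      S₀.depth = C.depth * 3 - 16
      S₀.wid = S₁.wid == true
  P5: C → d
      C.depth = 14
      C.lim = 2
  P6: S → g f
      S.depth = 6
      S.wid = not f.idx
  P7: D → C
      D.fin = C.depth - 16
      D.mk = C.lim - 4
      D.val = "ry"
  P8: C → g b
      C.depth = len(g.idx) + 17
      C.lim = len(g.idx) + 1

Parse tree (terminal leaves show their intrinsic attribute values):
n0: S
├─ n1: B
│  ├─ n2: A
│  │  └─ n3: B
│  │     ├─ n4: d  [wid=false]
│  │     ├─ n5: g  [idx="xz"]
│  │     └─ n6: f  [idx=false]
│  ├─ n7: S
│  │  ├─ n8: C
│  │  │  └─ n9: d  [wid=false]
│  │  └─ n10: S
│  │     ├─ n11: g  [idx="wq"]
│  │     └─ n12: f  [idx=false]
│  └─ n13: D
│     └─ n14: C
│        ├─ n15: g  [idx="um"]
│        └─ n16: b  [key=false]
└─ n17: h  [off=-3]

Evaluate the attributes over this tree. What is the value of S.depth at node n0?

14

1. n1.pre = true  [true]
2. n1.lab = "ym"  ["ym"]
3. n3.pre = true  [true]
4. n3.lab = "nk"  ["nk"]
5. n4.wid = false  [terminal]
6. n5.idx = "xz"  [terminal]
7. n6.idx = false  [terminal]
8. n3.cnt = 19  [19]
9. n2.idx = true  [true]
10. n2.fin = 11  [B.cnt - 8]
11. n2.live = 15  [B.cnt - 4]
12. n9.wid = false  [terminal]
13. n8.depth = 14  [14]
14. n8.lim = 2  [2]
15. n11.idx = "wq"  [terminal]
16. n12.idx = false  [terminal]
17. n10.depth = 6  [6]
18. n10.wid = true  [not f.idx]
19. n7.depth = 26  [C.depth * 3 - 16]
20. n7.wid = true  [S₁.wid == true]
21. n13.wid = false  [B.pre == false]
22. n15.idx = "um"  [terminal]
23. n16.key = false  [terminal]
24. n14.depth = 19  [len(g.idx) + 17]
25. n14.lim = 3  [len(g.idx) + 1]
26. n13.fin = 3  [C.depth - 16]
27. n13.mk = -1  [C.lim - 4]
28. n13.val = "ry"  ["ry"]
29. n1.cnt = 2  [S.depth * 2 - 50]
30. n17.off = -3  [terminal]
31. n0.depth = 14  [B.cnt + 12]
32. n0.wid = true  [true]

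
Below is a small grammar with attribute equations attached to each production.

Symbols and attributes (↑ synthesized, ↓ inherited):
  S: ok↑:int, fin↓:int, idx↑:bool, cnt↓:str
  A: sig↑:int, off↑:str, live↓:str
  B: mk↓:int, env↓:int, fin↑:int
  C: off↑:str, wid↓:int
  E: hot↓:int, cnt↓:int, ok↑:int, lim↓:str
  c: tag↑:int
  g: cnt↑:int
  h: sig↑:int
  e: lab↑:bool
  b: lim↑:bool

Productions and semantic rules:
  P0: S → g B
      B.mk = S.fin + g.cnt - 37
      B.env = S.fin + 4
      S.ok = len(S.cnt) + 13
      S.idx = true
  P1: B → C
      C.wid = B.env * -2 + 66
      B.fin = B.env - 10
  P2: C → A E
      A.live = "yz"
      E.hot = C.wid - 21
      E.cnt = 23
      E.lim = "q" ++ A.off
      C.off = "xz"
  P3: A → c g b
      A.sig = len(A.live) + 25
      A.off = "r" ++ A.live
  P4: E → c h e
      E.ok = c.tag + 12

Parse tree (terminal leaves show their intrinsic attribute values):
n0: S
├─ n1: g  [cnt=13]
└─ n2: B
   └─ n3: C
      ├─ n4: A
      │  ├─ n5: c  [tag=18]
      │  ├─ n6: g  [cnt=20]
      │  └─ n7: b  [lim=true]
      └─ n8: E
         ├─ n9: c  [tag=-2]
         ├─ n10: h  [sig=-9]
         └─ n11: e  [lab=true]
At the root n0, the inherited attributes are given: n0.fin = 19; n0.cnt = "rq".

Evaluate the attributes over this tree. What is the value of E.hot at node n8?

1. n0.fin = 19  [given at root]
2. n0.cnt = "rq"  [given at root]
3. n1.cnt = 13  [terminal]
4. n2.mk = -5  [S.fin + g.cnt - 37]
5. n2.env = 23  [S.fin + 4]
6. n3.wid = 20  [B.env * -2 + 66]
7. n4.live = "yz"  ["yz"]
8. n5.tag = 18  [terminal]
9. n6.cnt = 20  [terminal]
10. n7.lim = true  [terminal]
11. n4.sig = 27  [len(A.live) + 25]
12. n4.off = "ryz"  ["r" ++ A.live]
13. n8.hot = -1  [C.wid - 21]
14. n8.cnt = 23  [23]
15. n8.lim = "qryz"  ["q" ++ A.off]
16. n9.tag = -2  [terminal]
17. n10.sig = -9  [terminal]
18. n11.lab = true  [terminal]
19. n8.ok = 10  [c.tag + 12]
20. n3.off = "xz"  ["xz"]
21. n2.fin = 13  [B.env - 10]
22. n0.ok = 15  [len(S.cnt) + 13]
23. n0.idx = true  [true]

-1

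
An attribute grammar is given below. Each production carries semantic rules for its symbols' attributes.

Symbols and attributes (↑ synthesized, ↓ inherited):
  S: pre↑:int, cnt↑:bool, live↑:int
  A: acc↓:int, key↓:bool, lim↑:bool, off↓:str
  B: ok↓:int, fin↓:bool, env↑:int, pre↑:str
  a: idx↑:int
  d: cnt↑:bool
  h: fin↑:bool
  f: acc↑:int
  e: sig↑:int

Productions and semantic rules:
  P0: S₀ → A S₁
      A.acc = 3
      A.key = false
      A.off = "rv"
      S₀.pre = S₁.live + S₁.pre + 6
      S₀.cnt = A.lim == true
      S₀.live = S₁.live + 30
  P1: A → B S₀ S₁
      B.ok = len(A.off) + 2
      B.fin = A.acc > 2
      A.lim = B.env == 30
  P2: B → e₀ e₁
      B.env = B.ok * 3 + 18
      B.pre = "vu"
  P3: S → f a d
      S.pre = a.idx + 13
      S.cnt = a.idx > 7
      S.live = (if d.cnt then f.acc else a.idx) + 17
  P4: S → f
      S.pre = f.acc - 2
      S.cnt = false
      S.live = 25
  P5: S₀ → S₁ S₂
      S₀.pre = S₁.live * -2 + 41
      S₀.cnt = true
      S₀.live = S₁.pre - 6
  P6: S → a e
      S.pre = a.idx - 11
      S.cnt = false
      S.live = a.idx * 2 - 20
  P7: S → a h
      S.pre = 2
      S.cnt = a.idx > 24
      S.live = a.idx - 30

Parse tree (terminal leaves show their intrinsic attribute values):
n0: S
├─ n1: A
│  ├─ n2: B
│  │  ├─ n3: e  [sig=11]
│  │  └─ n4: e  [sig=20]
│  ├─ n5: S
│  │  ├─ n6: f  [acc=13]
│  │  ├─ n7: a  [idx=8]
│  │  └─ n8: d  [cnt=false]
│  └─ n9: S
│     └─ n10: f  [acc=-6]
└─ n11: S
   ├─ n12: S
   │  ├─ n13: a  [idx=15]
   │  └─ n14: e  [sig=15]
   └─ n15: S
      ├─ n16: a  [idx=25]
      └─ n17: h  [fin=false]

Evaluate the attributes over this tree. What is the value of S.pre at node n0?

25

1. n1.acc = 3  [3]
2. n1.key = false  [false]
3. n1.off = "rv"  ["rv"]
4. n2.ok = 4  [len(A.off) + 2]
5. n2.fin = true  [A.acc > 2]
6. n3.sig = 11  [terminal]
7. n4.sig = 20  [terminal]
8. n2.env = 30  [B.ok * 3 + 18]
9. n2.pre = "vu"  ["vu"]
10. n6.acc = 13  [terminal]
11. n7.idx = 8  [terminal]
12. n8.cnt = false  [terminal]
13. n5.pre = 21  [a.idx + 13]
14. n5.cnt = true  [a.idx > 7]
15. n5.live = 25  [(if d.cnt then f.acc else a.idx) + 17]
16. n10.acc = -6  [terminal]
17. n9.pre = -8  [f.acc - 2]
18. n9.cnt = false  [false]
19. n9.live = 25  [25]
20. n1.lim = true  [B.env == 30]
21. n13.idx = 15  [terminal]
22. n14.sig = 15  [terminal]
23. n12.pre = 4  [a.idx - 11]
24. n12.cnt = false  [false]
25. n12.live = 10  [a.idx * 2 - 20]
26. n16.idx = 25  [terminal]
27. n17.fin = false  [terminal]
28. n15.pre = 2  [2]
29. n15.cnt = true  [a.idx > 24]
30. n15.live = -5  [a.idx - 30]
31. n11.pre = 21  [S₁.live * -2 + 41]
32. n11.cnt = true  [true]
33. n11.live = -2  [S₁.pre - 6]
34. n0.pre = 25  [S₁.live + S₁.pre + 6]
35. n0.cnt = true  [A.lim == true]
36. n0.live = 28  [S₁.live + 30]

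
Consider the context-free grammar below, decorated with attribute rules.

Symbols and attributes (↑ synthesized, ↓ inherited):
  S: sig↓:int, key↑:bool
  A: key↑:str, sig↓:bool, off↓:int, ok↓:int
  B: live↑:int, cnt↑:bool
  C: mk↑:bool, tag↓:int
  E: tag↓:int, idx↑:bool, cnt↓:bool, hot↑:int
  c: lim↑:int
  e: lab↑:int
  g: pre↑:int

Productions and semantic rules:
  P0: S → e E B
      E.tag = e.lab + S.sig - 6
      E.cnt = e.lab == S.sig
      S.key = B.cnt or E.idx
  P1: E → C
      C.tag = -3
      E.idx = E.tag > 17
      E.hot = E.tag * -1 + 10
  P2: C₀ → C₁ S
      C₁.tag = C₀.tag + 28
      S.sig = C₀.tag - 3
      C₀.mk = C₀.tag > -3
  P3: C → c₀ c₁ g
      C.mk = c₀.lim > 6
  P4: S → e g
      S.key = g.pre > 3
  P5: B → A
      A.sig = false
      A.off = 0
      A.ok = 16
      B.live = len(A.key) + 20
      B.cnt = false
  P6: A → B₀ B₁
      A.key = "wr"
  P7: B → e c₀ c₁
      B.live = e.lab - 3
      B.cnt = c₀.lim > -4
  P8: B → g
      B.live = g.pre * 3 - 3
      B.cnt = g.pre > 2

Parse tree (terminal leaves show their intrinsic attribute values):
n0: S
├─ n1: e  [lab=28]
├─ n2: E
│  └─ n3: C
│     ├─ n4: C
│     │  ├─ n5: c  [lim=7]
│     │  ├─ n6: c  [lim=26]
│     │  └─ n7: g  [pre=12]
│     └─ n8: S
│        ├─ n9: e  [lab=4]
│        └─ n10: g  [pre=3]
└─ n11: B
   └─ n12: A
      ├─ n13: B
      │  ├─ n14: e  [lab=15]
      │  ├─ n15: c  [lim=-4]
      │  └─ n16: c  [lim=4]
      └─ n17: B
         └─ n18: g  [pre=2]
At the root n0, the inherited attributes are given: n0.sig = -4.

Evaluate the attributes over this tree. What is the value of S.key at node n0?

1. n0.sig = -4  [given at root]
2. n1.lab = 28  [terminal]
3. n2.tag = 18  [e.lab + S.sig - 6]
4. n2.cnt = false  [e.lab == S.sig]
5. n3.tag = -3  [-3]
6. n4.tag = 25  [C₀.tag + 28]
7. n5.lim = 7  [terminal]
8. n6.lim = 26  [terminal]
9. n7.pre = 12  [terminal]
10. n4.mk = true  [c₀.lim > 6]
11. n8.sig = -6  [C₀.tag - 3]
12. n9.lab = 4  [terminal]
13. n10.pre = 3  [terminal]
14. n8.key = false  [g.pre > 3]
15. n3.mk = false  [C₀.tag > -3]
16. n2.idx = true  [E.tag > 17]
17. n2.hot = -8  [E.tag * -1 + 10]
18. n12.sig = false  [false]
19. n12.off = 0  [0]
20. n12.ok = 16  [16]
21. n14.lab = 15  [terminal]
22. n15.lim = -4  [terminal]
23. n16.lim = 4  [terminal]
24. n13.live = 12  [e.lab - 3]
25. n13.cnt = false  [c₀.lim > -4]
26. n18.pre = 2  [terminal]
27. n17.live = 3  [g.pre * 3 - 3]
28. n17.cnt = false  [g.pre > 2]
29. n12.key = "wr"  ["wr"]
30. n11.live = 22  [len(A.key) + 20]
31. n11.cnt = false  [false]
32. n0.key = true  [B.cnt or E.idx]

true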